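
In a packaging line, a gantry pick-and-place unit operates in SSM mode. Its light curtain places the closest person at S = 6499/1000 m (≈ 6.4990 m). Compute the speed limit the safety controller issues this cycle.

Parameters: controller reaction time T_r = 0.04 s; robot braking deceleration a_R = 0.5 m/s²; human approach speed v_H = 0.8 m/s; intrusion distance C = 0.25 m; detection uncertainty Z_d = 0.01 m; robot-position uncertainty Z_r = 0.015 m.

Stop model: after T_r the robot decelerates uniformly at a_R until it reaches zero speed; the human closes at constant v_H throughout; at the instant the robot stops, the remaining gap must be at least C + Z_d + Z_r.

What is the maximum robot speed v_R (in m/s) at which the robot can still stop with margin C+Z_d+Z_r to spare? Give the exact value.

collect terms ⇒ (1)·v_R² + (41/25)·v_R + (-774/125) = 0
  disc = (41/25)² − 4·(1)·(-774/125) = 17161/625 ; √disc = 131/25
  v_R = (−(41/25) + 131/25) / (2·(1)) = 9/5 m/s
check:
braking lasts T_s = (9/5)/(1/2) = 3.6000 s
robot in T_r: 1.8000·0.0400 = 0.0720 m
braking distance = 1.8000²/(2·0.5000) = 3.2400 m
human over T_r+T_s: 0.8000·(0.0400+3.6000) = 2.9120 m
C+Z_d+Z_r = 0.2500+0.0100+0.0150 = 0.2750 m
sum ≈ 0.0720+3.2400+2.9120+0.2750 ≈ 6.4990 m = S ✓

v_R_max = 9/5 m/s = 1.8000 m/s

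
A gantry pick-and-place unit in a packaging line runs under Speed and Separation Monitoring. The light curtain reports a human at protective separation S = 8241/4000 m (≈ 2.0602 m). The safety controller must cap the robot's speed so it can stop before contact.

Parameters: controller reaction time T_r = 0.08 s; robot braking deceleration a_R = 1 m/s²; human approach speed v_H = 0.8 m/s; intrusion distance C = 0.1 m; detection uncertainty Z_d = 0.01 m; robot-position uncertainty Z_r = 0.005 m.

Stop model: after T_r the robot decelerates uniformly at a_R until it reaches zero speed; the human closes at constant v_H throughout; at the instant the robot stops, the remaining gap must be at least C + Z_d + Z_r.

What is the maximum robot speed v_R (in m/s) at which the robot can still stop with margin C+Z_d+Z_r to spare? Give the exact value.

v_R_max = 5/4 m/s = 1.2500 m/s

collect terms ⇒ (1/2)·v_R² + (22/25)·v_R + (-301/160) = 0
  disc = (22/25)² − 4·(1/2)·(-301/160) = 45369/10000 ; √disc = 213/100
  v_R = (−(22/25) + 213/100) / (2·(1/2)) = 5/4 m/s
check:
T_s = v_R/a_R = (5/4)/1 = 1.2500 s
reaction-phase robot travel = 1.2500·0.0800 = 0.1000 m
robot under decel: 1.2500²/(2·1.0000) = 0.7812 m
person approaches 0.8000·(0.0800+1.2500) = 1.0640 m
C+Z_d+Z_r = 0.1000+0.0100+0.0050 = 0.1150 m
sum ≈ 0.1000+0.7812+1.0640+0.1150 ≈ 2.0602 m = S ✓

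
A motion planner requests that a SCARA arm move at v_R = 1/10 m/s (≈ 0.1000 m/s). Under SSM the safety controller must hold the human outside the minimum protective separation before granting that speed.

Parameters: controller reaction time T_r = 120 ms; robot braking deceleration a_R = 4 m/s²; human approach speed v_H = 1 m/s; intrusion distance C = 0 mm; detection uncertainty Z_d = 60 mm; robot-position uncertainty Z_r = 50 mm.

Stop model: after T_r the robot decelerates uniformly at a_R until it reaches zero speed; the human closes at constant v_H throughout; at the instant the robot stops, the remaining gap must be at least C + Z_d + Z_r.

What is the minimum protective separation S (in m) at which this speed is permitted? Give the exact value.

S_min = 1073/4000 m = 0.2682 m

braking lasts T_s = (1/10)/4 = 0.0250 s
robot in T_r: 0.1000·0.1200 = 0.0120 m
robot under decel: 0.1000²/(2·4.0000) = 0.0013 m
human over T_r+T_s: 1.0000·(0.1200+0.0250) = 0.1450 m
residual clearance needed = 0.0000+0.0600+0.0500 = 0.1100 m
S_min ≈ 0.0120+0.0013+0.1450+0.1100  ⇒  S_min = 1073/4000 m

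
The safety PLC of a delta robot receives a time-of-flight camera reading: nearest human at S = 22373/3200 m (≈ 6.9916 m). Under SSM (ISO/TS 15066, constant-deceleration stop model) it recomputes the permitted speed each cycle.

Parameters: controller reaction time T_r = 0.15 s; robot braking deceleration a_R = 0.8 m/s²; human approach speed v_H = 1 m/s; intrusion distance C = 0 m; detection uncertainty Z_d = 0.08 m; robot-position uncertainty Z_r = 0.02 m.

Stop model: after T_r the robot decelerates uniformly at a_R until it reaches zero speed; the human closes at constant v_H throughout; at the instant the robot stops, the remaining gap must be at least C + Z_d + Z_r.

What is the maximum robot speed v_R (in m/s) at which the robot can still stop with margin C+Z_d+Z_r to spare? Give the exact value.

v_R_max = 47/20 m/s = 2.3500 m/s

quadratic (5/8)·v² + (7/5)·v + (-21573/3200) = 0
  disc = (7/5)² − 4·(5/8)·(-21573/3200) = 120409/6400 ; √disc = 347/80
  v_R = (−(7/5) + 347/80) / (2·(5/8)) = 47/20 m/s
check:
stop time T_s = (47/20)/(4/5) = 2.9375 s
reaction-phase robot travel = 2.3500·0.1500 = 0.3525 m
robot covers 2.3500·2.9375 − ½·0.8000·2.9375² = 3.4516 m while stopping
person approaches 1.0000·(0.1500+2.9375) = 3.0875 m
margins: 0.0000+0.0800+0.0200 = 0.1000 m
sum ≈ 0.3525+3.4516+3.0875+0.1000 ≈ 6.9916 m = S ✓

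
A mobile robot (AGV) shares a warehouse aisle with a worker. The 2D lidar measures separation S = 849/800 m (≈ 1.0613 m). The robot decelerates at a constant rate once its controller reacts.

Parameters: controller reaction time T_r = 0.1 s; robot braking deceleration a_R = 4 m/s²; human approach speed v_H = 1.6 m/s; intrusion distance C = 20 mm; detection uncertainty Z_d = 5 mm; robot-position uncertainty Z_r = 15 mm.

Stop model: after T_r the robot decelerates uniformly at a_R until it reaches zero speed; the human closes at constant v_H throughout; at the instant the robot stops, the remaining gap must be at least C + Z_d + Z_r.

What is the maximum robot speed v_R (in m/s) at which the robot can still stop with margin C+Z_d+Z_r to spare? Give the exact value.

v_R_max = 13/10 m/s = 1.3000 m/s

at the boundary: (1/8)·v² + (1/2)·v + (-689/800) = 0
  disc = (1/2)² − 4·(1/8)·(-689/800) = 1089/1600 ; √disc = 33/40
  v_R = (−(1/2) + 33/40) / (2·(1/8)) = 13/10 m/s
check:
T_s = v_R/a_R = (13/10)/4 = 0.3250 s
robot covers v_R·T_r = 1.3000·0.1000 = 0.1300 m before braking
braking distance = 1.3000²/(2·4.0000) = 0.2112 m
person approaches 1.6000·(0.1000+0.3250) = 0.6800 m
margins: 0.0200+0.0050+0.0150 = 0.0400 m
sum ≈ 0.1300+0.2112+0.6800+0.0400 ≈ 1.0613 m = S ✓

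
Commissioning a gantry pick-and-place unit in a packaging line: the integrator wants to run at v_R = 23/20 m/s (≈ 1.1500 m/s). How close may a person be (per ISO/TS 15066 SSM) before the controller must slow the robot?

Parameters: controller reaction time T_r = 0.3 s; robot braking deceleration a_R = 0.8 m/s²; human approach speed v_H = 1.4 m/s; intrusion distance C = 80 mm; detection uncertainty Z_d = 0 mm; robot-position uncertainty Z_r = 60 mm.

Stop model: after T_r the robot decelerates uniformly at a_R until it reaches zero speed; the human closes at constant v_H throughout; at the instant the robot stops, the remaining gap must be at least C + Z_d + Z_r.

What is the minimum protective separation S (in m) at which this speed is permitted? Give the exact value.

S_min = 11981/3200 m = 3.7441 m

braking lasts T_s = (23/20)/(4/5) = 1.4375 s
robot covers v_R·T_r = 1.1500·0.3000 = 0.3450 m before braking
robot under decel: 1.1500²/(2·0.8000) = 0.8266 m
human over T_r+T_s: 1.4000·(0.3000+1.4375) = 2.4325 m
margins: 0.0800+0.0000+0.0600 = 0.1400 m
S_min ≈ 0.3450+0.8266+2.4325+0.1400  ⇒  S_min = 11981/3200 m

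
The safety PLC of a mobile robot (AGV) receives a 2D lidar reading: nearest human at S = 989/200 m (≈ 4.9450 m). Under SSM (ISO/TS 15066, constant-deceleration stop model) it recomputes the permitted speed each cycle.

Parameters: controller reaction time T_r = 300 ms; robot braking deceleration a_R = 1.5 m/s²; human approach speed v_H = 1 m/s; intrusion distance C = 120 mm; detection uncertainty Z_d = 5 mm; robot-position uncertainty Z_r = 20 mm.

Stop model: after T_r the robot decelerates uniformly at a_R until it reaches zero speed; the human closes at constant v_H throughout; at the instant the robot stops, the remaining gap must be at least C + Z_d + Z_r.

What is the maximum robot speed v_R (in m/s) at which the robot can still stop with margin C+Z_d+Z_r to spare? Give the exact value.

v_R_max = 5/2 m/s = 2.5000 m/s

quadratic (1/3)·v² + (29/30)·v + (-9/2) = 0
  disc = (29/30)² − 4·(1/3)·(-9/2) = 6241/900 ; √disc = 79/30
  v_R = (−(29/30) + 79/30) / (2·(1/3)) = 5/2 m/s
check:
braking lasts T_s = (5/2)/(3/2) = 1.6667 s
reaction-phase robot travel = 2.5000·0.3000 = 0.7500 m
braking distance = 2.5000²/(2·1.5000) = 2.0833 m
human closes 1.0000·1.9667 = 1.9667 m
C+Z_d+Z_r = 0.1200+0.0050+0.0200 = 0.1450 m
sum ≈ 0.7500+2.0833+1.9667+0.1450 ≈ 4.9450 m = S ✓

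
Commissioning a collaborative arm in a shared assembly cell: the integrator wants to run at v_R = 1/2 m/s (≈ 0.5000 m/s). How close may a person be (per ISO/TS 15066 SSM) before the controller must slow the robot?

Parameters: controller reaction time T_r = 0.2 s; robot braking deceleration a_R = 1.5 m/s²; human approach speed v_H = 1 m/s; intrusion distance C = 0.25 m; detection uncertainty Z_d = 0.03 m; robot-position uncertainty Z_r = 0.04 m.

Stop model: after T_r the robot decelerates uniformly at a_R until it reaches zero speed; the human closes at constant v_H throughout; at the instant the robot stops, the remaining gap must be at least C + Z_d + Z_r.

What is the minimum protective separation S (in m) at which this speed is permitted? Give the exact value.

S_min = 311/300 m = 1.0367 m

stop time T_s = (1/2)/(3/2) = 0.3333 s
robot in T_r: 0.5000·0.2000 = 0.1000 m
robot under decel: 0.5000²/(2·1.5000) = 0.0833 m
human closes 1.0000·0.5333 = 0.5333 m
margins: 0.2500+0.0300+0.0400 = 0.3200 m
S_min ≈ 0.1000+0.0833+0.5333+0.3200  ⇒  S_min = 311/300 m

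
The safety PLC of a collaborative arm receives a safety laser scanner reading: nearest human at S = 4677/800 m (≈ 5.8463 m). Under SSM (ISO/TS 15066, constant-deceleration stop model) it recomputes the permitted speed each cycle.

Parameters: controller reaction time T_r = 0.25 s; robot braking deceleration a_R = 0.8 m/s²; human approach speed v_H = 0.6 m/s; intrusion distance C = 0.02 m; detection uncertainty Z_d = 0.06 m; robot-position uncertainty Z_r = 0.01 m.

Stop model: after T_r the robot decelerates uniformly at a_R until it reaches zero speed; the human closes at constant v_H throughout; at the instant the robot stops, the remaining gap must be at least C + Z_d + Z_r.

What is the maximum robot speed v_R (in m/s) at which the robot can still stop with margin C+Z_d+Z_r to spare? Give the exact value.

quadratic (5/8)·v² + (1)·v + (-897/160) = 0
  disc = (1)² − 4·(5/8)·(-897/160) = 961/64 ; √disc = 31/8
  v_R = (−(1) + 31/8) / (2·(5/8)) = 23/10 m/s
check:
T_s = v_R/a_R = (23/10)/(4/5) = 2.8750 s
reaction-phase robot travel = 2.3000·0.2500 = 0.5750 m
braking distance = 2.3000²/(2·0.8000) = 3.3062 m
human closes 0.6000·3.1250 = 1.8750 m
margins: 0.0200+0.0600+0.0100 = 0.0900 m
sum ≈ 0.5750+3.3062+1.8750+0.0900 ≈ 5.8463 m = S ✓

v_R_max = 23/10 m/s = 2.3000 m/s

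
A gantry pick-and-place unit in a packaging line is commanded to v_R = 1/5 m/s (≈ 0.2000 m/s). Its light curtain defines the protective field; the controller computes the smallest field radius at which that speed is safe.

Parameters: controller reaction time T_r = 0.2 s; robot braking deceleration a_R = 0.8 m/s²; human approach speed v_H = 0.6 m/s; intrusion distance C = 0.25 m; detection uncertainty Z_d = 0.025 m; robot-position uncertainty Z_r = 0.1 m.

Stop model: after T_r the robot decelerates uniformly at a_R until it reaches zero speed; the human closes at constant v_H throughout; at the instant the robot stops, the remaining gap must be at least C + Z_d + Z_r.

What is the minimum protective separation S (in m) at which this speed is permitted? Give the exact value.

braking lasts T_s = (1/5)/(4/5) = 0.2500 s
reaction-phase robot travel = 0.2000·0.2000 = 0.0400 m
braking distance = 0.2000²/(2·0.8000) = 0.0250 m
human over T_r+T_s: 0.6000·(0.2000+0.2500) = 0.2700 m
residual clearance needed = 0.2500+0.0250+0.1000 = 0.3750 m
S_min ≈ 0.0400+0.0250+0.2700+0.3750  ⇒  S_min = 71/100 m

S_min = 71/100 m = 0.7100 m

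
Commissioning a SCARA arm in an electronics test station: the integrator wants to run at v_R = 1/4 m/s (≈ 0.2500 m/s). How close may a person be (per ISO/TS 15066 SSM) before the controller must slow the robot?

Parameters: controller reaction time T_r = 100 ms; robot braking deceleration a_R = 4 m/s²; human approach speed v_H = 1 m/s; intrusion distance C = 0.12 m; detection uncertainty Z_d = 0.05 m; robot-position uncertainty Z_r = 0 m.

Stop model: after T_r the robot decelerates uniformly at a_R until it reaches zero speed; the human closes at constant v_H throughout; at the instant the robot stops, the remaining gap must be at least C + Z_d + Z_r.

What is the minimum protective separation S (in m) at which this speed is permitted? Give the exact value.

S_min = 1169/3200 m = 0.3653 m

stop time T_s = (1/4)/4 = 0.0625 s
robot in T_r: 0.2500·0.1000 = 0.0250 m
robot covers 0.2500·0.0625 − ½·4.0000·0.0625² = 0.0078 m while stopping
human closes 1.0000·0.1625 = 0.1625 m
residual clearance needed = 0.1200+0.0500+0.0000 = 0.1700 m
S_min ≈ 0.0250+0.0078+0.1625+0.1700  ⇒  S_min = 1169/3200 m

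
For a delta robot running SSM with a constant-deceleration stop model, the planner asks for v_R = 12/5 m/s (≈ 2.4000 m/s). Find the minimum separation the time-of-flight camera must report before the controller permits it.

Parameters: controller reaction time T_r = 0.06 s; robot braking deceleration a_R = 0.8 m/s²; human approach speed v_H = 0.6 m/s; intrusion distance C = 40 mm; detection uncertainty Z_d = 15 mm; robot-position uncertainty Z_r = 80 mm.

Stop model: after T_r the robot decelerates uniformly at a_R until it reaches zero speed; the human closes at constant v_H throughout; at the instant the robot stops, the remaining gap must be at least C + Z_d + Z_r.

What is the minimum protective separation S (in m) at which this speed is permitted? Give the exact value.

S_min = 1143/200 m = 5.7150 m

stop time T_s = (12/5)/(4/5) = 3.0000 s
reaction-phase robot travel = 2.4000·0.0600 = 0.1440 m
robot covers 2.4000·3.0000 − ½·0.8000·3.0000² = 3.6000 m while stopping
person approaches 0.6000·(0.0600+3.0000) = 1.8360 m
C+Z_d+Z_r = 0.0400+0.0150+0.0800 = 0.1350 m
S_min ≈ 0.1440+3.6000+1.8360+0.1350  ⇒  S_min = 1143/200 m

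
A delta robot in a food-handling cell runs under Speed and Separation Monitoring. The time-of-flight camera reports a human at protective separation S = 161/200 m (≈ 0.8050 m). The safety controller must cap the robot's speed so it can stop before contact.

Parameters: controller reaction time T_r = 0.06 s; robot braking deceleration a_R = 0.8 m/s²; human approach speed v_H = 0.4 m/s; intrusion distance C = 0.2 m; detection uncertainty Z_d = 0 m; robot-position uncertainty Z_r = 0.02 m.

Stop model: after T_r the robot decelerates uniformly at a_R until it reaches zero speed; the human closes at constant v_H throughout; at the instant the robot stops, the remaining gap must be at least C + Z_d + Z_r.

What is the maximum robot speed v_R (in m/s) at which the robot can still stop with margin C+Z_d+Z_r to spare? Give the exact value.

quadratic (5/8)·v² + (14/25)·v + (-561/1000) = 0
  disc = (14/25)² − 4·(5/8)·(-561/1000) = 17161/10000 ; √disc = 131/100
  v_R = (−(14/25) + 131/100) / (2·(5/8)) = 3/5 m/s
check:
T_s = v_R/a_R = (3/5)/(4/5) = 0.7500 s
reaction-phase robot travel = 0.6000·0.0600 = 0.0360 m
braking distance = 0.6000²/(2·0.8000) = 0.2250 m
person approaches 0.4000·(0.0600+0.7500) = 0.3240 m
margins: 0.2000+0.0000+0.0200 = 0.2200 m
sum ≈ 0.0360+0.2250+0.3240+0.2200 ≈ 0.8050 m = S ✓

v_R_max = 3/5 m/s = 0.6000 m/s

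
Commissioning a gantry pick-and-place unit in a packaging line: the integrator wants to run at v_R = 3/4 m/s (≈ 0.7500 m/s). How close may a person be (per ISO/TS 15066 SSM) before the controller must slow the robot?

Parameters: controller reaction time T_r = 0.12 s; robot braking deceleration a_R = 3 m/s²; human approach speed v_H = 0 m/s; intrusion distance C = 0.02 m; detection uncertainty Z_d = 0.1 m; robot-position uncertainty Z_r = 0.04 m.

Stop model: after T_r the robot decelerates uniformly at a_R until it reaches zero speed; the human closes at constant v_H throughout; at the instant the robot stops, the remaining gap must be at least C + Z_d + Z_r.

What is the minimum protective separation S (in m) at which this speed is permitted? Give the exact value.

stop time T_s = (3/4)/3 = 0.2500 s
reaction-phase robot travel = 0.7500·0.1200 = 0.0900 m
robot under decel: 0.7500²/(2·3.0000) = 0.0938 m
person approaches 0.0000·(0.1200+0.2500) = 0.0000 m
margins: 0.0200+0.1000+0.0400 = 0.1600 m
S_min ≈ 0.0900+0.0938+0.0000+0.1600  ⇒  S_min = 11/32 m

S_min = 11/32 m = 0.3438 m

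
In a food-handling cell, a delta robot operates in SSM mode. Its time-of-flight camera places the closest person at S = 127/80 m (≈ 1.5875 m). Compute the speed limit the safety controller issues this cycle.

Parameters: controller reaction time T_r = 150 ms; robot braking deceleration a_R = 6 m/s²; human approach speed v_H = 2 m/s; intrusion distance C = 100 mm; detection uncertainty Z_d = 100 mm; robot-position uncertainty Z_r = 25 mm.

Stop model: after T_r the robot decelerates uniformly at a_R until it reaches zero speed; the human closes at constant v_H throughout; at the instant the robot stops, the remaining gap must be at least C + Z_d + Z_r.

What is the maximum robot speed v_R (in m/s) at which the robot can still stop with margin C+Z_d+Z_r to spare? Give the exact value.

v_R_max = 17/10 m/s = 1.7000 m/s

collect terms ⇒ (1/12)·v_R² + (29/60)·v_R + (-17/16) = 0
  disc = (29/60)² − 4·(1/12)·(-17/16) = 529/900 ; √disc = 23/30
  v_R = (−(29/60) + 23/30) / (2·(1/12)) = 17/10 m/s
check:
stop time T_s = (17/10)/6 = 0.2833 s
robot in T_r: 1.7000·0.1500 = 0.2550 m
braking distance = 1.7000²/(2·6.0000) = 0.2408 m
person approaches 2.0000·(0.1500+0.2833) = 0.8667 m
residual clearance needed = 0.1000+0.1000+0.0250 = 0.2250 m
sum ≈ 0.2550+0.2408+0.8667+0.2250 ≈ 1.5875 m = S ✓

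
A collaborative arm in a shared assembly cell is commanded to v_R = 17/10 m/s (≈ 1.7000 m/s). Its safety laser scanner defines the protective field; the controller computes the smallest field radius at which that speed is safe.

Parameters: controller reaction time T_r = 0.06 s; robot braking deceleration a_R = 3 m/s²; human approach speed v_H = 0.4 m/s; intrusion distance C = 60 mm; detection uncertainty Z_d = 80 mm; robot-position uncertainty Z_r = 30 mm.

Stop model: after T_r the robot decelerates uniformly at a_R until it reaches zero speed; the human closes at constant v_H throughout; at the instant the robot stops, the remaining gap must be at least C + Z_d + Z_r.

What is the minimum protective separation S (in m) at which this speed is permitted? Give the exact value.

S_min = 3013/3000 m = 1.0043 m

braking lasts T_s = (17/10)/3 = 0.5667 s
reaction-phase robot travel = 1.7000·0.0600 = 0.1020 m
braking distance = 1.7000²/(2·3.0000) = 0.4817 m
person approaches 0.4000·(0.0600+0.5667) = 0.2507 m
residual clearance needed = 0.0600+0.0800+0.0300 = 0.1700 m
S_min ≈ 0.1020+0.4817+0.2507+0.1700  ⇒  S_min = 3013/3000 m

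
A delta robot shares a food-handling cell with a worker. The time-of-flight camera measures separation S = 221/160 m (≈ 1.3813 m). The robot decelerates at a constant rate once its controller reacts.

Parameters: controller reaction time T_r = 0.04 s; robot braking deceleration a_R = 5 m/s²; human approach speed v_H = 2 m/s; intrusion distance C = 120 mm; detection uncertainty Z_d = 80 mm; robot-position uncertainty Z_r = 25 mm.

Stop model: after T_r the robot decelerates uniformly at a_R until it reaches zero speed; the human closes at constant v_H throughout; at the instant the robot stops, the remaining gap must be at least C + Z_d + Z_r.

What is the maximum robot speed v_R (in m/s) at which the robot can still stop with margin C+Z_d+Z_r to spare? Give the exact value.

collect terms ⇒ (1/10)·v_R² + (11/25)·v_R + (-861/800) = 0
  disc = (11/25)² − 4·(1/10)·(-861/800) = 6241/10000 ; √disc = 79/100
  v_R = (−(11/25) + 79/100) / (2·(1/10)) = 7/4 m/s
check:
T_s = v_R/a_R = (7/4)/5 = 0.3500 s
robot covers v_R·T_r = 1.7500·0.0400 = 0.0700 m before braking
robot covers 1.7500·0.3500 − ½·5.0000·0.3500² = 0.3063 m while stopping
person approaches 2.0000·(0.0400+0.3500) = 0.7800 m
margins: 0.1200+0.0800+0.0250 = 0.2250 m
sum ≈ 0.0700+0.3063+0.7800+0.2250 ≈ 1.3813 m = S ✓

v_R_max = 7/4 m/s = 1.7500 m/s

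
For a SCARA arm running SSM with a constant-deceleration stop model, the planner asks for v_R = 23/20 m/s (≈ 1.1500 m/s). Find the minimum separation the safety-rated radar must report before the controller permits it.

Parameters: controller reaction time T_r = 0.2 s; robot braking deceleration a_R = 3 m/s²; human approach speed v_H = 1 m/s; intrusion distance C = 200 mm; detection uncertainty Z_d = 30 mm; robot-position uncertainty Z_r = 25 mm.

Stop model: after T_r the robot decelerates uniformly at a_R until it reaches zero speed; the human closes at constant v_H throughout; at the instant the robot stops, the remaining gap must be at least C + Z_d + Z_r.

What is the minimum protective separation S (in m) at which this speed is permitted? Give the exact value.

stop time T_s = (23/20)/3 = 0.3833 s
reaction-phase robot travel = 1.1500·0.2000 = 0.2300 m
robot covers 1.1500·0.3833 − ½·3.0000·0.3833² = 0.2204 m while stopping
human over T_r+T_s: 1.0000·(0.2000+0.3833) = 0.5833 m
C+Z_d+Z_r = 0.2000+0.0300+0.0250 = 0.2550 m
S_min ≈ 0.2300+0.2204+0.5833+0.2550  ⇒  S_min = 1031/800 m

S_min = 1031/800 m = 1.2888 m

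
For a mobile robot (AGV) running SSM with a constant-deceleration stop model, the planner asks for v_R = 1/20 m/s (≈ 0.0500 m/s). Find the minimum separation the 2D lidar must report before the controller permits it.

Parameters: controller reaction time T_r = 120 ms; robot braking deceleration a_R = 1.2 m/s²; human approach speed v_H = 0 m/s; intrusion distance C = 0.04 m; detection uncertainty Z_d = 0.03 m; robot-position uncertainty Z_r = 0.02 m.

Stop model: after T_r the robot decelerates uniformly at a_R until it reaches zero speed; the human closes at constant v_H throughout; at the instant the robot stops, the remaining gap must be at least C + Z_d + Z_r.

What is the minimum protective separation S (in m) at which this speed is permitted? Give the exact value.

braking lasts T_s = (1/20)/(6/5) = 0.0417 s
robot in T_r: 0.0500·0.1200 = 0.0060 m
robot under decel: 0.0500²/(2·1.2000) = 0.0010 m
person approaches 0.0000·(0.1200+0.0417) = 0.0000 m
residual clearance needed = 0.0400+0.0300+0.0200 = 0.0900 m
S_min ≈ 0.0060+0.0010+0.0000+0.0900  ⇒  S_min = 2329/24000 m

S_min = 2329/24000 m = 0.0970 m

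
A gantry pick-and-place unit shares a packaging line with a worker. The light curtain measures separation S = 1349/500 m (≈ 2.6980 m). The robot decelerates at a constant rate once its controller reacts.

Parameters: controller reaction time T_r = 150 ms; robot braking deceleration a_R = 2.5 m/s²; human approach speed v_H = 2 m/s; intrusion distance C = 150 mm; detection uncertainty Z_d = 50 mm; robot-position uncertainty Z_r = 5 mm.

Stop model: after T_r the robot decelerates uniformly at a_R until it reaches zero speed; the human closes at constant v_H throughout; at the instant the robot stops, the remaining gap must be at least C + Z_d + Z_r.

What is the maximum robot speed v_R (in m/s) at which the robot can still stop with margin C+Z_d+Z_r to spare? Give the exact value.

v_R_max = 17/10 m/s = 1.7000 m/s

quadratic (1/5)·v² + (19/20)·v + (-2193/1000) = 0
  disc = (19/20)² − 4·(1/5)·(-2193/1000) = 26569/10000 ; √disc = 163/100
  v_R = (−(19/20) + 163/100) / (2·(1/5)) = 17/10 m/s
check:
T_s = v_R/a_R = (17/10)/(5/2) = 0.6800 s
robot covers v_R·T_r = 1.7000·0.1500 = 0.2550 m before braking
robot under decel: 1.7000²/(2·2.5000) = 0.5780 m
human over T_r+T_s: 2.0000·(0.1500+0.6800) = 1.6600 m
margins: 0.1500+0.0500+0.0050 = 0.2050 m
sum ≈ 0.2550+0.5780+1.6600+0.2050 ≈ 2.6980 m = S ✓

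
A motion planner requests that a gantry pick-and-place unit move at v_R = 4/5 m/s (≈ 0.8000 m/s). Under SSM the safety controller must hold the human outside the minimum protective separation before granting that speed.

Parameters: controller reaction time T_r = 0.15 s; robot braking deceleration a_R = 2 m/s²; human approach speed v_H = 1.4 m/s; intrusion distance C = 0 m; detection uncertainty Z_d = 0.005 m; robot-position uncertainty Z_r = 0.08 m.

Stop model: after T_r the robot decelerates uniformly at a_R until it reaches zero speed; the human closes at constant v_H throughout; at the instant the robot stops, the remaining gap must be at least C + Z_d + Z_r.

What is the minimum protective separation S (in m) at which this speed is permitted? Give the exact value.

S_min = 227/200 m = 1.1350 m

T_s = v_R/a_R = (4/5)/2 = 0.4000 s
reaction-phase robot travel = 0.8000·0.1500 = 0.1200 m
robot under decel: 0.8000²/(2·2.0000) = 0.1600 m
person approaches 1.4000·(0.1500+0.4000) = 0.7700 m
C+Z_d+Z_r = 0.0000+0.0050+0.0800 = 0.0850 m
S_min ≈ 0.1200+0.1600+0.7700+0.0850  ⇒  S_min = 227/200 m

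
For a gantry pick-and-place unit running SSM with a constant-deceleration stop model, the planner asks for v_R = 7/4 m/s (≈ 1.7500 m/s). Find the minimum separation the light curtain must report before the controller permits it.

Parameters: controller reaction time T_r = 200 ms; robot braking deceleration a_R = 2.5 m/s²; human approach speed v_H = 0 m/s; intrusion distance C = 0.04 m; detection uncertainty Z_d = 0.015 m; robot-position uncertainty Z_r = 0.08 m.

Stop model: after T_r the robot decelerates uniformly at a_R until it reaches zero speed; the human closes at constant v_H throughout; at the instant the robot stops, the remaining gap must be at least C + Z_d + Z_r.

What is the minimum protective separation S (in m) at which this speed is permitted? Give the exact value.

S_min = 439/400 m = 1.0975 m

T_s = v_R/a_R = (7/4)/(5/2) = 0.7000 s
robot in T_r: 1.7500·0.2000 = 0.3500 m
robot under decel: 1.7500²/(2·2.5000) = 0.6125 m
human over T_r+T_s: 0.0000·(0.2000+0.7000) = 0.0000 m
C+Z_d+Z_r = 0.0400+0.0150+0.0800 = 0.1350 m
S_min ≈ 0.3500+0.6125+0.0000+0.1350  ⇒  S_min = 439/400 m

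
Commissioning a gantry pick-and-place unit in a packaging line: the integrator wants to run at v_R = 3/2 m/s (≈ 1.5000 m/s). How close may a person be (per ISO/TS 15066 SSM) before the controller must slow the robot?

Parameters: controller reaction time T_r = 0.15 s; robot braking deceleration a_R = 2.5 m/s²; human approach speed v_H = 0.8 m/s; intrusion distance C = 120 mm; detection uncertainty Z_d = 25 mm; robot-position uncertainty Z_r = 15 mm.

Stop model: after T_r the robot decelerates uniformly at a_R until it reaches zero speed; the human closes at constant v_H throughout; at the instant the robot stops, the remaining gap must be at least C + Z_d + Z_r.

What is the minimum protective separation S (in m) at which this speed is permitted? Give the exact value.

S_min = 287/200 m = 1.4350 m

stop time T_s = (3/2)/(5/2) = 0.6000 s
reaction-phase robot travel = 1.5000·0.1500 = 0.2250 m
robot under decel: 1.5000²/(2·2.5000) = 0.4500 m
person approaches 0.8000·(0.1500+0.6000) = 0.6000 m
margins: 0.1200+0.0250+0.0150 = 0.1600 m
S_min ≈ 0.2250+0.4500+0.6000+0.1600  ⇒  S_min = 287/200 m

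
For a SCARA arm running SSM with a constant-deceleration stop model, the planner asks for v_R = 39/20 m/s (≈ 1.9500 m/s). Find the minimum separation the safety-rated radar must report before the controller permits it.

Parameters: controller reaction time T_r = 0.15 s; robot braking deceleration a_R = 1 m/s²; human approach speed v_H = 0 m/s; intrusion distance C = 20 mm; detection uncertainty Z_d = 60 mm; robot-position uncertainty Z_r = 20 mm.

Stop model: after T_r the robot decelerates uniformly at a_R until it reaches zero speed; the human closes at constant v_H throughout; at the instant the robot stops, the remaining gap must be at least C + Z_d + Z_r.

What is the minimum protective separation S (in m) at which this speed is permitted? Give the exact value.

S_min = 367/160 m = 2.2938 m

T_s = v_R/a_R = (39/20)/1 = 1.9500 s
robot in T_r: 1.9500·0.1500 = 0.2925 m
robot under decel: 1.9500²/(2·1.0000) = 1.9013 m
person approaches 0.0000·(0.1500+1.9500) = 0.0000 m
residual clearance needed = 0.0200+0.0600+0.0200 = 0.1000 m
S_min ≈ 0.2925+1.9013+0.0000+0.1000  ⇒  S_min = 367/160 m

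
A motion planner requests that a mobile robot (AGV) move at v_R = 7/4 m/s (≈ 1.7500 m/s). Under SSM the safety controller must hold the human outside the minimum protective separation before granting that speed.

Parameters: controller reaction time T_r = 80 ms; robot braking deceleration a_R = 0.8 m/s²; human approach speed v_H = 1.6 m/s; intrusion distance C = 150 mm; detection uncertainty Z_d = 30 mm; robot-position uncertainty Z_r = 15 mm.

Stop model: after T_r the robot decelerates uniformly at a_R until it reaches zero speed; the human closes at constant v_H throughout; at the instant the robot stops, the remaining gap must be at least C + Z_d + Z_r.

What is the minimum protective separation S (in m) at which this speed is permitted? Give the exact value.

stop time T_s = (7/4)/(4/5) = 2.1875 s
robot in T_r: 1.7500·0.0800 = 0.1400 m
robot under decel: 1.7500²/(2·0.8000) = 1.9141 m
human closes 1.6000·2.2675 = 3.6280 m
margins: 0.1500+0.0300+0.0150 = 0.1950 m
S_min ≈ 0.1400+1.9141+3.6280+0.1950  ⇒  S_min = 94033/16000 m

S_min = 94033/16000 m = 5.8771 m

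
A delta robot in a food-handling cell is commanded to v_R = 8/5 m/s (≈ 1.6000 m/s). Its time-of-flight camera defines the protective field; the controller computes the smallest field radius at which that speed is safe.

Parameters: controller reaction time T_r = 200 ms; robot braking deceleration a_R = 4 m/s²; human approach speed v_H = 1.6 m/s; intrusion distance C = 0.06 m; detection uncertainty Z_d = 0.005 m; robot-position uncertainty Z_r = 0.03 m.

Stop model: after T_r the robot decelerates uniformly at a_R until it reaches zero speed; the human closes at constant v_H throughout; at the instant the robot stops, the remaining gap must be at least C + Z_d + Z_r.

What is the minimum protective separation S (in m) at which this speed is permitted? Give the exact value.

stop time T_s = (8/5)/4 = 0.4000 s
robot in T_r: 1.6000·0.2000 = 0.3200 m
robot covers 1.6000·0.4000 − ½·4.0000·0.4000² = 0.3200 m while stopping
person approaches 1.6000·(0.2000+0.4000) = 0.9600 m
C+Z_d+Z_r = 0.0600+0.0050+0.0300 = 0.0950 m
S_min ≈ 0.3200+0.3200+0.9600+0.0950  ⇒  S_min = 339/200 m

S_min = 339/200 m = 1.6950 m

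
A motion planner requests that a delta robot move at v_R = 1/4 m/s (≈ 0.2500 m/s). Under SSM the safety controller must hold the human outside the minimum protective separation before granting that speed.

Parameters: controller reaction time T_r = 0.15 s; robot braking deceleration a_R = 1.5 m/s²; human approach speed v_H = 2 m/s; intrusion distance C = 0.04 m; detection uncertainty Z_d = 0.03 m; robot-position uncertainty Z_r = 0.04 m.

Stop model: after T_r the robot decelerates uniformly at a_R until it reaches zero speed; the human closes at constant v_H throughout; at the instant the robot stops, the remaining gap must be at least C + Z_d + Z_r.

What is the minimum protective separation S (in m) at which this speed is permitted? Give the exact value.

braking lasts T_s = (1/4)/(3/2) = 0.1667 s
reaction-phase robot travel = 0.2500·0.1500 = 0.0375 m
braking distance = 0.2500²/(2·1.5000) = 0.0208 m
person approaches 2.0000·(0.1500+0.1667) = 0.6333 m
margins: 0.0400+0.0300+0.0400 = 0.1100 m
S_min ≈ 0.0375+0.0208+0.6333+0.1100  ⇒  S_min = 481/600 m

S_min = 481/600 m = 0.8017 m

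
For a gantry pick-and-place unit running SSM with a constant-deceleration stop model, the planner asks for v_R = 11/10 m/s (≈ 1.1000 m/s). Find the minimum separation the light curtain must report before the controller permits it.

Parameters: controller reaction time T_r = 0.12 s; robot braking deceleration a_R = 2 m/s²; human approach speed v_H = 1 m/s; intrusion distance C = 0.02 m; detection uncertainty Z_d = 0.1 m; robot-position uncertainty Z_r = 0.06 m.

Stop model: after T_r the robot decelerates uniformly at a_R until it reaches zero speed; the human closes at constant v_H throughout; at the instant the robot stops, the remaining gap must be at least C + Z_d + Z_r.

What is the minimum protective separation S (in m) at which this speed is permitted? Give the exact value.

S_min = 2569/2000 m = 1.2845 m

stop time T_s = (11/10)/2 = 0.5500 s
robot in T_r: 1.1000·0.1200 = 0.1320 m
robot covers 1.1000·0.5500 − ½·2.0000·0.5500² = 0.3025 m while stopping
person approaches 1.0000·(0.1200+0.5500) = 0.6700 m
residual clearance needed = 0.0200+0.1000+0.0600 = 0.1800 m
S_min ≈ 0.1320+0.3025+0.6700+0.1800  ⇒  S_min = 2569/2000 m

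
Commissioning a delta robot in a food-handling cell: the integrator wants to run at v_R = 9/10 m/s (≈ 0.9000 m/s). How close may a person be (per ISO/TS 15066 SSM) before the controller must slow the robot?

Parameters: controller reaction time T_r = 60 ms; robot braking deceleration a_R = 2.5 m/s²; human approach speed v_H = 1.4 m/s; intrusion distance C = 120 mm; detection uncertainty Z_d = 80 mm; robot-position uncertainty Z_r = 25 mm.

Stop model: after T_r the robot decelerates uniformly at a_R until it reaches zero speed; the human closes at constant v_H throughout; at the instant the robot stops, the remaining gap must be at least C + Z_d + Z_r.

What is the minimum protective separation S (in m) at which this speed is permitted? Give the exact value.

S_min = 1029/1000 m = 1.0290 m

stop time T_s = (9/10)/(5/2) = 0.3600 s
reaction-phase robot travel = 0.9000·0.0600 = 0.0540 m
braking distance = 0.9000²/(2·2.5000) = 0.1620 m
human closes 1.4000·0.4200 = 0.5880 m
margins: 0.1200+0.0800+0.0250 = 0.2250 m
S_min ≈ 0.0540+0.1620+0.5880+0.2250  ⇒  S_min = 1029/1000 m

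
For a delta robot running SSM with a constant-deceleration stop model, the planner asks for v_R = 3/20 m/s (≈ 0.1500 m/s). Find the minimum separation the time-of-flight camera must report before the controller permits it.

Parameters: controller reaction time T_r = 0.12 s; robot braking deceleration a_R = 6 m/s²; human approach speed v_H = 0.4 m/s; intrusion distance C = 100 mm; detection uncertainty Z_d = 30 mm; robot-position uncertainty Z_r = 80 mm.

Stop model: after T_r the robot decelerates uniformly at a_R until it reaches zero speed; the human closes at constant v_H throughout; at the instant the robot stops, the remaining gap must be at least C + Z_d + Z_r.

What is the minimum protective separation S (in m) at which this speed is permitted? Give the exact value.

S_min = 2303/8000 m = 0.2879 m

stop time T_s = (3/20)/6 = 0.0250 s
robot covers v_R·T_r = 0.1500·0.1200 = 0.0180 m before braking
robot covers 0.1500·0.0250 − ½·6.0000·0.0250² = 0.0019 m while stopping
human closes 0.4000·0.1450 = 0.0580 m
C+Z_d+Z_r = 0.1000+0.0300+0.0800 = 0.2100 m
S_min ≈ 0.0180+0.0019+0.0580+0.2100  ⇒  S_min = 2303/8000 m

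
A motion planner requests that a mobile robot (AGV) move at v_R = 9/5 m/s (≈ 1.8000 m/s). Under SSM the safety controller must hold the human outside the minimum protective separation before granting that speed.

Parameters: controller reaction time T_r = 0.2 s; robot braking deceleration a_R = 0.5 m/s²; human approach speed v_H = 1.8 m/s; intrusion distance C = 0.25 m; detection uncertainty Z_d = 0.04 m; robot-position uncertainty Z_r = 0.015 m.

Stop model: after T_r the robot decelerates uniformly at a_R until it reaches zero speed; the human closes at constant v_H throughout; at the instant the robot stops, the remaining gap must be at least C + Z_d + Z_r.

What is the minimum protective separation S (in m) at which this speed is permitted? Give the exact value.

stop time T_s = (9/5)/(1/2) = 3.6000 s
robot in T_r: 1.8000·0.2000 = 0.3600 m
robot under decel: 1.8000²/(2·0.5000) = 3.2400 m
human closes 1.8000·3.8000 = 6.8400 m
margins: 0.2500+0.0400+0.0150 = 0.3050 m
S_min ≈ 0.3600+3.2400+6.8400+0.3050  ⇒  S_min = 2149/200 m

S_min = 2149/200 m = 10.7450 m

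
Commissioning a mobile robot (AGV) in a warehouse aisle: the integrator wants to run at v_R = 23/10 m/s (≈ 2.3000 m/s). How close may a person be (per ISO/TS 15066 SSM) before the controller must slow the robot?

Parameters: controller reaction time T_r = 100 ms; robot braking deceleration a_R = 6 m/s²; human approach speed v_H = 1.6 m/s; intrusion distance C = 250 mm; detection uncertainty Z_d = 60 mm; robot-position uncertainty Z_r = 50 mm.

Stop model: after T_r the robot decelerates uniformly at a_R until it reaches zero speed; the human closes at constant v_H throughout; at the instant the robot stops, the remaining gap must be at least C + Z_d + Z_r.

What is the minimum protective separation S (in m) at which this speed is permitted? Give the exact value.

S_min = 433/240 m = 1.8042 m

braking lasts T_s = (23/10)/6 = 0.3833 s
reaction-phase robot travel = 2.3000·0.1000 = 0.2300 m
robot covers 2.3000·0.3833 − ½·6.0000·0.3833² = 0.4408 m while stopping
person approaches 1.6000·(0.1000+0.3833) = 0.7733 m
margins: 0.2500+0.0600+0.0500 = 0.3600 m
S_min ≈ 0.2300+0.4408+0.7733+0.3600  ⇒  S_min = 433/240 m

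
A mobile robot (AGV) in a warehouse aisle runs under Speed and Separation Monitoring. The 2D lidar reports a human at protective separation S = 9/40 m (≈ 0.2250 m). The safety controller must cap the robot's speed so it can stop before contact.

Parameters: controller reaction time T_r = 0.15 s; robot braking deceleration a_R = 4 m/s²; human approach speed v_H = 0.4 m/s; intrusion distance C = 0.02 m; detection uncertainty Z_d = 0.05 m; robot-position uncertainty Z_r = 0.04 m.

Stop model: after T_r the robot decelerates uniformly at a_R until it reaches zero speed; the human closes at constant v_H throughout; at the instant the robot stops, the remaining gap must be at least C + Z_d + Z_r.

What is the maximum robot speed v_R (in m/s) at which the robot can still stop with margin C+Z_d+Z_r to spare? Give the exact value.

at the boundary: (1/8)·v² + (1/4)·v + (-11/200) = 0
  disc = (1/4)² − 4·(1/8)·(-11/200) = 9/100 ; √disc = 3/10
  v_R = (−(1/4) + 3/10) / (2·(1/8)) = 1/5 m/s
check:
stop time T_s = (1/5)/4 = 0.0500 s
reaction-phase robot travel = 0.2000·0.1500 = 0.0300 m
robot under decel: 0.2000²/(2·4.0000) = 0.0050 m
person approaches 0.4000·(0.1500+0.0500) = 0.0800 m
residual clearance needed = 0.0200+0.0500+0.0400 = 0.1100 m
sum ≈ 0.0300+0.0050+0.0800+0.1100 ≈ 0.2250 m = S ✓

v_R_max = 1/5 m/s = 0.2000 m/s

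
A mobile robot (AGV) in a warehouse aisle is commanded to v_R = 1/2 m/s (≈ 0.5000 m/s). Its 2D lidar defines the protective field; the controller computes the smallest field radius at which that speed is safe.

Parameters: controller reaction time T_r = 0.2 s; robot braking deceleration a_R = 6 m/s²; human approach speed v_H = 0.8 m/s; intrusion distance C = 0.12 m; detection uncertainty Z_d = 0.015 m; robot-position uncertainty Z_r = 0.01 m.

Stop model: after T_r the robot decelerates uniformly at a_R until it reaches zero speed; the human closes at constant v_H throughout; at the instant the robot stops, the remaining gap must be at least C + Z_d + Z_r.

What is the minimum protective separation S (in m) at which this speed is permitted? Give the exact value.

stop time T_s = (1/2)/6 = 0.0833 s
robot covers v_R·T_r = 0.5000·0.2000 = 0.1000 m before braking
robot under decel: 0.5000²/(2·6.0000) = 0.0208 m
human over T_r+T_s: 0.8000·(0.2000+0.0833) = 0.2267 m
C+Z_d+Z_r = 0.1200+0.0150+0.0100 = 0.1450 m
S_min ≈ 0.1000+0.0208+0.2267+0.1450  ⇒  S_min = 197/400 m

S_min = 197/400 m = 0.4925 m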